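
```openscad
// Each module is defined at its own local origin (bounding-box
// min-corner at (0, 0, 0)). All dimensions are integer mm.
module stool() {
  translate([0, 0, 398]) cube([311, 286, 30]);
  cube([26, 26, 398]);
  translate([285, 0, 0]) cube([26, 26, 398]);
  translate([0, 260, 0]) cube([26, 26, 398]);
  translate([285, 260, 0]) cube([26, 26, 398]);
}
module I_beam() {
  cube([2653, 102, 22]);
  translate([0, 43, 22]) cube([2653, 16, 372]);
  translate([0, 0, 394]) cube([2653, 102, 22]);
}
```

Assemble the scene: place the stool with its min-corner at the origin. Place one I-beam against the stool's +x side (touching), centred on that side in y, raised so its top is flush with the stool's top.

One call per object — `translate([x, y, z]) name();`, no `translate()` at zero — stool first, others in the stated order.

stool();
translate([311, 92, 12]) I_beam();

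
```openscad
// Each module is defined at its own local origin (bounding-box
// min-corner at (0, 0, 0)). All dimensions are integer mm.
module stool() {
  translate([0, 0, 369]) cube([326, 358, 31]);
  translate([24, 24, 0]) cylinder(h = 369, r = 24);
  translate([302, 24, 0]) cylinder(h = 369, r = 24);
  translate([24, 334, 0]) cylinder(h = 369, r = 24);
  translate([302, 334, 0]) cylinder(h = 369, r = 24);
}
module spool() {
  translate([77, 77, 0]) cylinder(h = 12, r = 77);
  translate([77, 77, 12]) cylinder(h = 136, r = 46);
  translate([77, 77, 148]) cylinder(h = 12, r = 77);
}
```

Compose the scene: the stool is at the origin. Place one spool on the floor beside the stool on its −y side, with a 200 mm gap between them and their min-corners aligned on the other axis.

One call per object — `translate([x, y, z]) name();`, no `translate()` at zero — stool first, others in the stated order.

stool();
translate([0, -354, 0]) spool();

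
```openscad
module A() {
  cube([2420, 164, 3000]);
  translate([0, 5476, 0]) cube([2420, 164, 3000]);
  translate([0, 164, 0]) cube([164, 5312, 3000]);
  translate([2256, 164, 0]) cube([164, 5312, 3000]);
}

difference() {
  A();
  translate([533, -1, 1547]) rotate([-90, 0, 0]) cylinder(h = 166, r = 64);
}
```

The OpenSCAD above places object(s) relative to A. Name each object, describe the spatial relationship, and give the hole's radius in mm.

The subtracted cylinder has r = 64 mm.

A is a house frame. The house frame has a circular hole through its front wall. The hole's radius is 64 mm.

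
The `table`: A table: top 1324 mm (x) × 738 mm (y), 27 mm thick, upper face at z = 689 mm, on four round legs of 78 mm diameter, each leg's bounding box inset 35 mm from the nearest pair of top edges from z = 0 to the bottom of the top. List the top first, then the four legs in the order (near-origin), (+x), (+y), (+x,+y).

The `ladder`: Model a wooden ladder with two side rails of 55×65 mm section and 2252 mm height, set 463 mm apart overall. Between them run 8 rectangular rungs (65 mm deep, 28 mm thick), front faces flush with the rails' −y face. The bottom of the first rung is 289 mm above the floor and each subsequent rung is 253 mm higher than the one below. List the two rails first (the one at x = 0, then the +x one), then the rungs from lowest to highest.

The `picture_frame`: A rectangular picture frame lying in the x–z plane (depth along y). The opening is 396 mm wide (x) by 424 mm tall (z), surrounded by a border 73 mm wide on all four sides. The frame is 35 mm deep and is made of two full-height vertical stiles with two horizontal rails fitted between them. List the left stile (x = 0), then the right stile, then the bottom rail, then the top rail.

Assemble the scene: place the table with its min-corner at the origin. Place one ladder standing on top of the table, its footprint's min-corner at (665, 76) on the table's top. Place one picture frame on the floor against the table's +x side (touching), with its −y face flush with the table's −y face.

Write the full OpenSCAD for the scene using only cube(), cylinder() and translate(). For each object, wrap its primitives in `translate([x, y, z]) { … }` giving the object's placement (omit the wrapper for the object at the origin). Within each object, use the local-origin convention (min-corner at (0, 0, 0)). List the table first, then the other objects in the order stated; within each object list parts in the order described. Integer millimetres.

translate([0, 0, 662]) cube([1324, 738, 27]);
translate([74, 74, 0]) cylinder(h = 662, r = 39);
translate([1250, 74, 0]) cylinder(h = 662, r = 39);
translate([74, 664, 0]) cylinder(h = 662, r = 39);
translate([1250, 664, 0]) cylinder(h = 662, r = 39);
translate([665, 76, 689]) {
  cube([55, 65, 2252]);
  translate([408, 0, 0]) cube([55, 65, 2252]);
  translate([55, 0, 289]) cube([353, 65, 28]);
  translate([55, 0, 542]) cube([353, 65, 28]);
  translate([55, 0, 795]) cube([353, 65, 28]);
  translate([55, 0, 1048]) cube([353, 65, 28]);
  translate([55, 0, 1301]) cube([353, 65, 28]);
  translate([55, 0, 1554]) cube([353, 65, 28]);
  translate([55, 0, 1807]) cube([353, 65, 28]);
  translate([55, 0, 2060]) cube([353, 65, 28]);
}
translate([1324, 0, 0]) {
  cube([73, 35, 570]);
  translate([469, 0, 0]) cube([73, 35, 570]);
  translate([73, 0, 0]) cube([396, 35, 73]);
  translate([73, 0, 497]) cube([396, 35, 73]);
}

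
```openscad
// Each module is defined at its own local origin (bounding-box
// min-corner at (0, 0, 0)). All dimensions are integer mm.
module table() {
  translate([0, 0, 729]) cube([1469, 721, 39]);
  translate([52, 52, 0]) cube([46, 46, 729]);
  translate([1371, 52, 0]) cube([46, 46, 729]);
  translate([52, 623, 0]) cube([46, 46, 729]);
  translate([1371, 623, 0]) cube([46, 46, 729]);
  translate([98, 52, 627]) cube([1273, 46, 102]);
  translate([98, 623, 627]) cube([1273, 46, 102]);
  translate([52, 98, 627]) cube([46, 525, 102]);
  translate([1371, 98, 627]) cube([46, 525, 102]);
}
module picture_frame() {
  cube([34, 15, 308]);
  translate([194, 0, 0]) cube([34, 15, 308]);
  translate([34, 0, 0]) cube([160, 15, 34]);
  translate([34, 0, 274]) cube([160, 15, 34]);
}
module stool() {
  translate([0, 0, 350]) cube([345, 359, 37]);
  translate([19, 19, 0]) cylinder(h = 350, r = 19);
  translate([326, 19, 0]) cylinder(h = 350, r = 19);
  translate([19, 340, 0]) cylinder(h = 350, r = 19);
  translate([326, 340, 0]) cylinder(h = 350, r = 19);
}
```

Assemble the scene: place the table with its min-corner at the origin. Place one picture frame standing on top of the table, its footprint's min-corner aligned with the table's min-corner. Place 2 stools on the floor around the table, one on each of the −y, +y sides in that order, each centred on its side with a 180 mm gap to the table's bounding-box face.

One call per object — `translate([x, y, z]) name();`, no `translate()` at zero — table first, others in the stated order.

table();
translate([0, 0, 768]) picture_frame();
translate([562, -539, 0]) stool();
translate([562, 901, 0]) stool();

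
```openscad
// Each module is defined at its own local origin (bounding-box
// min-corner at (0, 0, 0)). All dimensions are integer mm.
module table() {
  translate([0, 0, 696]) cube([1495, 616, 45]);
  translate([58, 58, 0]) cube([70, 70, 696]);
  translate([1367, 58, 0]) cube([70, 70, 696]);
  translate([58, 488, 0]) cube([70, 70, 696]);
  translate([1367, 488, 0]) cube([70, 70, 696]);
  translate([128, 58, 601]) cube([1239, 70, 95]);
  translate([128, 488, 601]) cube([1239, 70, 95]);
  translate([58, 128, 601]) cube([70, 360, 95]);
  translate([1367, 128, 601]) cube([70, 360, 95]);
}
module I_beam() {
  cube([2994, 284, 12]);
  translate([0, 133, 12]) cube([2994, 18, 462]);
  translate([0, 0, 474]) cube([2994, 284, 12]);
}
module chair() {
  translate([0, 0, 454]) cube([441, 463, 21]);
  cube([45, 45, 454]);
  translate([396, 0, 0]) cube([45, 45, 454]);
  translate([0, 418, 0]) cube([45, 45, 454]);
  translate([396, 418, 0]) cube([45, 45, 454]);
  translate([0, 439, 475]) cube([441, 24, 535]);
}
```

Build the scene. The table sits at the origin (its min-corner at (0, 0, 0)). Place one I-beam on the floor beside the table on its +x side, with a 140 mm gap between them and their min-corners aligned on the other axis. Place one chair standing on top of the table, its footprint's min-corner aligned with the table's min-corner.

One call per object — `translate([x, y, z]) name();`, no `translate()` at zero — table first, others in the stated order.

table();
translate([1635, 0, 0]) I_beam();
translate([0, 0, 741]) chair();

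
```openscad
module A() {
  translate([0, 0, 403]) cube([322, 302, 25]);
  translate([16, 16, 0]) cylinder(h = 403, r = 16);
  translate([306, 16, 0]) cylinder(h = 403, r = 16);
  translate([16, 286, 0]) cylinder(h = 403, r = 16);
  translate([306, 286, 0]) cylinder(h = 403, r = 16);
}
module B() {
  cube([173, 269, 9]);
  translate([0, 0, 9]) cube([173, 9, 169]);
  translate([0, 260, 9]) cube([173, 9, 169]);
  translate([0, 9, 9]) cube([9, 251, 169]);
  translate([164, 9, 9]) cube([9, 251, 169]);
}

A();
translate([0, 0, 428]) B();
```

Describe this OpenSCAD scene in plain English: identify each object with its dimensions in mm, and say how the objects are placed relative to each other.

A is a simple wooden stool: a rectangular seat 322 mm (x) by 302 mm (y), 25 mm thick, top face at z = 428 mm, on four round legs, each 32 mm in diameter. The legs rest on z = 0, each leg's axis is inset half a diameter from the nearest pair of seat edges (so the leg's bounding box is flush with the corner).

B is an open-topped rectangular box: outside dimensions 173×269×178 mm, with a uniform wall and base thickness of 9 mm. The base is a full 173×269 slab on the floor; four walls sit on top of the base. The front and back walls (the −y and +y sides) span the full width; the two side walls fit between them.

The open box is on top of the stool.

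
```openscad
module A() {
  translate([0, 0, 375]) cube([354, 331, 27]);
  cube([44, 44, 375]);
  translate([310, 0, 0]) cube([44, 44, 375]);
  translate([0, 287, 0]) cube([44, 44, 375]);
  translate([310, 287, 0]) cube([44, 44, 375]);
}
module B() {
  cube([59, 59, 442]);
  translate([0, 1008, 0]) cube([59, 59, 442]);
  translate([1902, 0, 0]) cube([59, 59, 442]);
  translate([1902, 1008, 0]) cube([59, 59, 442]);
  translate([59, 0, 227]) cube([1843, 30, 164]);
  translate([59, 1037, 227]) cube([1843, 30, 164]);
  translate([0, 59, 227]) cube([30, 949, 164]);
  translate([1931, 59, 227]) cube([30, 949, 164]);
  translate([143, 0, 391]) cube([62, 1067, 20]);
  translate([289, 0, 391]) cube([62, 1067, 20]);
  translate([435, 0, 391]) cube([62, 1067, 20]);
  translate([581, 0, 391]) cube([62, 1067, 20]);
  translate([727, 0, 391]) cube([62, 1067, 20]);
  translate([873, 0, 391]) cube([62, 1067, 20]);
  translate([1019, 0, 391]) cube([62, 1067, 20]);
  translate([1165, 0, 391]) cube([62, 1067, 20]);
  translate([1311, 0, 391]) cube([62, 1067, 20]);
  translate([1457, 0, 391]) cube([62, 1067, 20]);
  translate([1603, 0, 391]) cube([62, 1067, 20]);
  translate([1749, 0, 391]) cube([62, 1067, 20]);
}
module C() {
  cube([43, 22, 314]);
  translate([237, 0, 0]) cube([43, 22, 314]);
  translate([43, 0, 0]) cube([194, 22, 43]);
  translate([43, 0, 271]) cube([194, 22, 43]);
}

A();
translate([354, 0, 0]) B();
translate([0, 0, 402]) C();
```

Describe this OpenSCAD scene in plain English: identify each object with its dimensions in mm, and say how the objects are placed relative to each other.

A is a four-legged stool. The seat is 354×331 mm, 27 mm thick, top at z = 402 mm. It stands on four square legs, each 44×44 mm in cross-section, from z = 0 to the seat underside, each flush with a corner of the seat.

B is a bed frame 1961 mm long (x) by 1067 mm wide (y). Four 59×59 mm corner posts, 442 mm tall, at the corners of the footprint. Four rails of 30 mm thickness and 164 mm height run between adjacent posts with their undersides at z = 227 mm, their outer faces flush with the outside of the frame (the two x-running rails run between the posts' inner faces; the two y-running rails run between the posts' inner faces). 12 slats, each 62 mm wide (x) and 20 mm thick, lie across the top of the two x-running rails, running the full 1067 mm width of the frame in y; the slats are evenly spaced along x between the inner faces of the end posts with equal gaps (rounded down to the nearest mm) at the −x end and between each pair — any rounding remainder accumulates at the +x end.

C is a picture frame with a 194×228 mm rectangular opening (x by z) and a uniform 43 mm border on every side. Frame depth is 22 mm along y. It is built from two vertical stiles running the full outside height and two horizontal rails spanning the gap between the stiles.

The bed frame is against the stool's +x side, with their −y faces flush. The picture frame is on top of the stool.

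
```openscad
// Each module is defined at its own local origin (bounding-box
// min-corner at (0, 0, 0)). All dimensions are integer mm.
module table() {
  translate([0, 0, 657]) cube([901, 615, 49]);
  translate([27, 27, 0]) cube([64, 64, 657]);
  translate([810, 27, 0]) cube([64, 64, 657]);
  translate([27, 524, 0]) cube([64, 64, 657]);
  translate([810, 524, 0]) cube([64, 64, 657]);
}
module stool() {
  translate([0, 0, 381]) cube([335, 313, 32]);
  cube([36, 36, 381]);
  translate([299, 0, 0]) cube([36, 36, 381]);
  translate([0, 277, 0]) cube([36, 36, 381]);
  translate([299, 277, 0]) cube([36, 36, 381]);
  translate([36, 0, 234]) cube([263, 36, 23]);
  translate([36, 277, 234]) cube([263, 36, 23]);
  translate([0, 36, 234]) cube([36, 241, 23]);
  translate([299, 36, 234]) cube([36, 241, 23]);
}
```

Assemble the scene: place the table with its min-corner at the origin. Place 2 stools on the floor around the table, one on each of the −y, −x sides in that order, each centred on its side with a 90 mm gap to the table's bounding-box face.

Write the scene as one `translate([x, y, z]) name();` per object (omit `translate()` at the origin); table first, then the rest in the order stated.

table();
translate([283, -403, 0]) stool();
translate([-425, 151, 0]) stool();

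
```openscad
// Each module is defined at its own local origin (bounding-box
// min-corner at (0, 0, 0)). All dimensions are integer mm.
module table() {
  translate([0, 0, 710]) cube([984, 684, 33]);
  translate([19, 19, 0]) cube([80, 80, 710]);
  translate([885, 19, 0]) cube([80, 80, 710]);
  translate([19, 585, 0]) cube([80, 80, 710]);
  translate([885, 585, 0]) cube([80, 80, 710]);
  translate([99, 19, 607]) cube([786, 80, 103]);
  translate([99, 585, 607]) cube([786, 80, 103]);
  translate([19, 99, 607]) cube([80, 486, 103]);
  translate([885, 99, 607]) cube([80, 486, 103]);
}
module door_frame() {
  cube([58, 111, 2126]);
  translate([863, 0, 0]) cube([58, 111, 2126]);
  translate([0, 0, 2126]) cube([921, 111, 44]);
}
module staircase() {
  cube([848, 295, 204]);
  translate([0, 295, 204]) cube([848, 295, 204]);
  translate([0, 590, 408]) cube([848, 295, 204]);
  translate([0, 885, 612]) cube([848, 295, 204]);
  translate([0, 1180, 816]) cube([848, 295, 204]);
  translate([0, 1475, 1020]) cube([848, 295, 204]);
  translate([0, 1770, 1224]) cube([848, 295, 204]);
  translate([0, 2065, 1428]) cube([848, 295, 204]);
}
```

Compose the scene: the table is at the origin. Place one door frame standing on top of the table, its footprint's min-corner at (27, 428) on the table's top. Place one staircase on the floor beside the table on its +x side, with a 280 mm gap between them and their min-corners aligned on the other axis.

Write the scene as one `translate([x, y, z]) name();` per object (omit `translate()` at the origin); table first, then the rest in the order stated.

table();
translate([27, 428, 743]) door_frame();
translate([1264, 0, 0]) staircase();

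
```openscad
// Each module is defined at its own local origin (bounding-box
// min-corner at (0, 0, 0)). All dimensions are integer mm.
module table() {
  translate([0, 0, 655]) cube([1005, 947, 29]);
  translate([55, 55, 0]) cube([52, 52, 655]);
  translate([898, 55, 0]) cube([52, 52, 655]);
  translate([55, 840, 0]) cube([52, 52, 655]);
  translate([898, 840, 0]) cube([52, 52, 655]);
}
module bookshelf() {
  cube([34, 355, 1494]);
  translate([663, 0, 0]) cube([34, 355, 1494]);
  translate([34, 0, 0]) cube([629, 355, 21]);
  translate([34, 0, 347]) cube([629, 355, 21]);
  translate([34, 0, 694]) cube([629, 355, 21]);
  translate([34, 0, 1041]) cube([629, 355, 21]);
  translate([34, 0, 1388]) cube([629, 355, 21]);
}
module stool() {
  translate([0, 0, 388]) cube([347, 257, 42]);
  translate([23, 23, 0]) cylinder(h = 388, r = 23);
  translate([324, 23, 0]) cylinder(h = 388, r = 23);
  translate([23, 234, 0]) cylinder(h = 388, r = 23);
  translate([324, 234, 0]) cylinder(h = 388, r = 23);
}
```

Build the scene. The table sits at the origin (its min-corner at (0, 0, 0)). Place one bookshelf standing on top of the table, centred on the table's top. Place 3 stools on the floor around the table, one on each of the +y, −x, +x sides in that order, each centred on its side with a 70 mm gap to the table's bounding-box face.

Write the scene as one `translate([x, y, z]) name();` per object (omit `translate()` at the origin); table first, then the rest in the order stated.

table();
translate([154, 296, 684]) bookshelf();
translate([329, 1017, 0]) stool();
translate([-417, 345, 0]) stool();
translate([1075, 345, 0]) stool();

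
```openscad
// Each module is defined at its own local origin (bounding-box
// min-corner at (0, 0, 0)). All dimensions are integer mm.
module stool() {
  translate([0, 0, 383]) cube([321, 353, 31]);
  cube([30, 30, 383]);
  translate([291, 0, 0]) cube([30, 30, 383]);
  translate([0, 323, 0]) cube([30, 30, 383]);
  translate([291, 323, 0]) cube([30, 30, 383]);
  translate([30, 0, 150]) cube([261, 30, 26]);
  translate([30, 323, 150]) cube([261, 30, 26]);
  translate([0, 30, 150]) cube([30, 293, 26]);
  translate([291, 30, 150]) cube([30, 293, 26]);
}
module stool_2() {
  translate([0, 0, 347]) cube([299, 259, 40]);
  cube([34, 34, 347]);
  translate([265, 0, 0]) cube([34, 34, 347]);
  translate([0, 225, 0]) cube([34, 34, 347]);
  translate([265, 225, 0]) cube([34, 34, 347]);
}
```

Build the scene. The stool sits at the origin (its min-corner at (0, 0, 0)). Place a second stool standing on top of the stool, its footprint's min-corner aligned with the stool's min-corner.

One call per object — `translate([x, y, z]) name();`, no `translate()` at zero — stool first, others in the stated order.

stool();
translate([0, 0, 414]) stool_2();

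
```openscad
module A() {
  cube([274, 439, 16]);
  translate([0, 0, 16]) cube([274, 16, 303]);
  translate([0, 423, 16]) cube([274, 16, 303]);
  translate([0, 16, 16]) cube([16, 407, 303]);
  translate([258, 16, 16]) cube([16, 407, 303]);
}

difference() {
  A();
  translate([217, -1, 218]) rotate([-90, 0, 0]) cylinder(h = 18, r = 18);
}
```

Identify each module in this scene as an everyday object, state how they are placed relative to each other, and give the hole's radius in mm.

A is an open box. The open box has a circular hole through its front wall. The hole's radius is 18 mm.

The subtracted cylinder has r = 18 mm.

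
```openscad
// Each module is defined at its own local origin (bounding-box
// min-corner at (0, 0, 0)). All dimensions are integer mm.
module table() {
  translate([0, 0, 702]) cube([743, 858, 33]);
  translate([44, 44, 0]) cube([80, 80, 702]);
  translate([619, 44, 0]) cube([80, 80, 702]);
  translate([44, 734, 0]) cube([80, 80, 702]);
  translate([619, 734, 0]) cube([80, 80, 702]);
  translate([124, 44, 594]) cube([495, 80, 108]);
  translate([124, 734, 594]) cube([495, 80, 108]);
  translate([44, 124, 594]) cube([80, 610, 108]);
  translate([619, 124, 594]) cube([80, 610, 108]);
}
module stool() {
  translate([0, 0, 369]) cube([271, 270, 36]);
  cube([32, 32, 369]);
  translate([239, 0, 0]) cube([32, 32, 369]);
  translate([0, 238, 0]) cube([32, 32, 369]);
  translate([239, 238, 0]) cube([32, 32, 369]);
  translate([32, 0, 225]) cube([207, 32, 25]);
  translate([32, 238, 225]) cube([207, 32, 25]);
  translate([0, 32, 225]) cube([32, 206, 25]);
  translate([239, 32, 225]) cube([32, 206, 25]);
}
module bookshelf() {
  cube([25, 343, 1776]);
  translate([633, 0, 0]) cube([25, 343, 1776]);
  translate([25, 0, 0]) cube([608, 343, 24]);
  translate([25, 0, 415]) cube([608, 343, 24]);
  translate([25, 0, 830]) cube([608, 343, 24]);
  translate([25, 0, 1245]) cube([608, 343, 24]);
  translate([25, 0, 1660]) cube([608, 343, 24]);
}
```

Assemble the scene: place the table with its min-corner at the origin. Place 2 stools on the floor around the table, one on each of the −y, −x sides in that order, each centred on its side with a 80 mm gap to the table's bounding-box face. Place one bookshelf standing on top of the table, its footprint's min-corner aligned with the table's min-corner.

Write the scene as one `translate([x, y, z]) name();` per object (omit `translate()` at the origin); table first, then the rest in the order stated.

table();
translate([236, -350, 0]) stool();
translate([-351, 294, 0]) stool();
translate([0, 0, 735]) bookshelf();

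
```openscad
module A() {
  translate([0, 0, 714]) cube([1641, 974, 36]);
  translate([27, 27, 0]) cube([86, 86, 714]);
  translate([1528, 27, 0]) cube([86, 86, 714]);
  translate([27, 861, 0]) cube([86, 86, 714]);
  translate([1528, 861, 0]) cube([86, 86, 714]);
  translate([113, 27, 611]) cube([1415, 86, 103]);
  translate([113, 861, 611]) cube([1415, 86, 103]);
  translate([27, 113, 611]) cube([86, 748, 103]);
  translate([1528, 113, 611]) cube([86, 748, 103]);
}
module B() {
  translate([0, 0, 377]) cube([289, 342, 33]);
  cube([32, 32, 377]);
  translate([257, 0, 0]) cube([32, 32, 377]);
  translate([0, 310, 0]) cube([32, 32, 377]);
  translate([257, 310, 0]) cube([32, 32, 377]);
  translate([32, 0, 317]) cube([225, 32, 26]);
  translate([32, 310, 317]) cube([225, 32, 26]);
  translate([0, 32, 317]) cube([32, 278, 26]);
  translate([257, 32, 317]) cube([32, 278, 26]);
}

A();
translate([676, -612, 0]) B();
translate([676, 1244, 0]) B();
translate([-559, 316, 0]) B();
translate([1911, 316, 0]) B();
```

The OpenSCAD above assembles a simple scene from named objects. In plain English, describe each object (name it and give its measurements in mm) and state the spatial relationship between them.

A is a rectangular dining table. The top is 1641×974×36 mm with its upper surface at z = 750 mm. It stands on four 86×86 mm square legs, each inset 27 mm from the nearest pair of top edges, running from the floor to the underside of the top. Four apron rails, 86 mm thick and 103 mm tall, run between adjacent legs with their top edges flush with the underside of the top and their outer faces flush with the legs' outer faces.

B is a simple wooden stool: a rectangular seat 289 mm (x) by 342 mm (y), 33 mm thick, top face at z = 410 mm, on four square legs, each 32×32 mm in cross-section. The legs rest on z = 0, each flush with a corner of the seat. Four stretchers, 32 mm wide and 26 mm tall, connect adjacent legs with their undersides at z = 317 mm, each running between the inner faces of the legs it joins and aligned with the legs' outer faces on the other axis.

Four stools sit around the table at the −y, +y, −x, +x sides.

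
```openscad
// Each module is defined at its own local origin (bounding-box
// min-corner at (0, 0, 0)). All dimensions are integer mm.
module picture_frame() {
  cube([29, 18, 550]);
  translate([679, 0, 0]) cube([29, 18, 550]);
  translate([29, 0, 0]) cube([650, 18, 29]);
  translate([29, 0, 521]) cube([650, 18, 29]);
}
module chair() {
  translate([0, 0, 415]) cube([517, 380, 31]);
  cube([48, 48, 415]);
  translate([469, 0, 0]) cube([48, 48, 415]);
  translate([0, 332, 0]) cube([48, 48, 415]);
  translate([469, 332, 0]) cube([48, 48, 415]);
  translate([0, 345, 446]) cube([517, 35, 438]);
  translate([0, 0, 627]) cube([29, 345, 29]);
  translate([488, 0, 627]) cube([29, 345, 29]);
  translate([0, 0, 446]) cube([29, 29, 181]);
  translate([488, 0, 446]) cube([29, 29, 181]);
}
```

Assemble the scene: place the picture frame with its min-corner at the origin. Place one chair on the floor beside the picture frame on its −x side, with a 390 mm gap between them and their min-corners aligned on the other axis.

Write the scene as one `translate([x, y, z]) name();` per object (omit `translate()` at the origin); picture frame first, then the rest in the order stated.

picture_frame();
translate([-907, 0, 0]) chair();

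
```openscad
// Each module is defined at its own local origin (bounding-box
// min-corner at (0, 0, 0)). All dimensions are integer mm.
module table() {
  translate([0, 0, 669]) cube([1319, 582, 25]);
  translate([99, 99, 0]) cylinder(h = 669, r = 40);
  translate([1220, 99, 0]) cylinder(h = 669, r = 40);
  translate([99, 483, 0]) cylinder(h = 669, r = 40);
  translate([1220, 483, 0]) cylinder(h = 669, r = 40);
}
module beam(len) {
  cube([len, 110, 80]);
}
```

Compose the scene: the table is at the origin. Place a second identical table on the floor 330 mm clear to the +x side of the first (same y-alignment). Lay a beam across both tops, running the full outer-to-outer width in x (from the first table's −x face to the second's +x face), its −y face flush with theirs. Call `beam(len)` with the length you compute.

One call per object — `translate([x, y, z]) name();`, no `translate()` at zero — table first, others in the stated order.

table();
translate([1649, 0, 0]) table();
translate([0, 0, 694]) beam(2968);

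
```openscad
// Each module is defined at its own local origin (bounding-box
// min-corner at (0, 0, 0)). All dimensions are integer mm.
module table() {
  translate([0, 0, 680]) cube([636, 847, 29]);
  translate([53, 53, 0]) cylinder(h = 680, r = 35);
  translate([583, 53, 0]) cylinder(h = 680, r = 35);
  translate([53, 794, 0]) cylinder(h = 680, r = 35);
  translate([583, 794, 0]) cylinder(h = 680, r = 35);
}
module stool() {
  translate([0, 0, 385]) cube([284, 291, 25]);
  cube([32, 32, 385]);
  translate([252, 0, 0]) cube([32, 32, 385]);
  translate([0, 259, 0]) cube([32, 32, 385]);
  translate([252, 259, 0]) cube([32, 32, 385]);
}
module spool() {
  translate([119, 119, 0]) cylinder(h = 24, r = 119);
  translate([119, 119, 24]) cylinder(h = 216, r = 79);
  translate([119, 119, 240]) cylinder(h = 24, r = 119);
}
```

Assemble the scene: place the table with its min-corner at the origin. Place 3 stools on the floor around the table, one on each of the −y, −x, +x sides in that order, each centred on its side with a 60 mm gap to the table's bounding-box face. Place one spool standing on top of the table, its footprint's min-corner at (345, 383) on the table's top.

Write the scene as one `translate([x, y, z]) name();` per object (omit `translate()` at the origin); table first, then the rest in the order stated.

table();
translate([176, -351, 0]) stool();
translate([-344, 278, 0]) stool();
translate([696, 278, 0]) stool();
translate([345, 383, 709]) spool();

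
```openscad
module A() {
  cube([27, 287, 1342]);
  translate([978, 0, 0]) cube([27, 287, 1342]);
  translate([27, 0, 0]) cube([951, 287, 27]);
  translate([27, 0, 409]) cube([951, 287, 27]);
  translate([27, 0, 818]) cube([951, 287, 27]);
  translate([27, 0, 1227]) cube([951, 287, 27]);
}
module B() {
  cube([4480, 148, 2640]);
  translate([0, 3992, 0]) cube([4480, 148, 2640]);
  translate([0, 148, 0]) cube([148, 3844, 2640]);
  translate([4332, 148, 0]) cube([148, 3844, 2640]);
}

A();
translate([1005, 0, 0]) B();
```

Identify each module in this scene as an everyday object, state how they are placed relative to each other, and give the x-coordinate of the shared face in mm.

The bookshelf's +x face and the house frame's −x face are both at x = 1005 mm.

A is a bookshelf. B is a house frame. The house frame is against the bookshelf's +x side, with their −y faces flush. The x-coordinate of the shared face is 1005 mm.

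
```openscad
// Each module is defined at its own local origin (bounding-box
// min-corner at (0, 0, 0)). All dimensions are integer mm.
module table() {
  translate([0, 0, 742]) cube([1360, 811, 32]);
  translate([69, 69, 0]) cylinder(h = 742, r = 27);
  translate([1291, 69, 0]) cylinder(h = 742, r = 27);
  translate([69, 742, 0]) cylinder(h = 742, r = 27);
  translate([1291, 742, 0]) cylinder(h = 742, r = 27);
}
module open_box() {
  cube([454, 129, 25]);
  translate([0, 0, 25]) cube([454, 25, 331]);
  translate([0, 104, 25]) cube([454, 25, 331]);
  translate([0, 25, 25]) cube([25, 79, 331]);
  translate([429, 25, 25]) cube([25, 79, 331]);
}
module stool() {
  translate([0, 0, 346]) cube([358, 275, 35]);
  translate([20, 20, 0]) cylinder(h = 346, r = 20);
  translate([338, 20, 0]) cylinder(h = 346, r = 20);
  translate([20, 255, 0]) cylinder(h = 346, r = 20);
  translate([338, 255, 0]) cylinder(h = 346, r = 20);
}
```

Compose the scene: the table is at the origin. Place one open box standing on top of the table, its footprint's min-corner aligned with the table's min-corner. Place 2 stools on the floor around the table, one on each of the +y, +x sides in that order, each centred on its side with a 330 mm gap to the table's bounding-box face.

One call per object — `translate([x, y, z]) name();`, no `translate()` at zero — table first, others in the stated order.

table();
translate([0, 0, 774]) open_box();
translate([501, 1141, 0]) stool();
translate([1690, 268, 0]) stool();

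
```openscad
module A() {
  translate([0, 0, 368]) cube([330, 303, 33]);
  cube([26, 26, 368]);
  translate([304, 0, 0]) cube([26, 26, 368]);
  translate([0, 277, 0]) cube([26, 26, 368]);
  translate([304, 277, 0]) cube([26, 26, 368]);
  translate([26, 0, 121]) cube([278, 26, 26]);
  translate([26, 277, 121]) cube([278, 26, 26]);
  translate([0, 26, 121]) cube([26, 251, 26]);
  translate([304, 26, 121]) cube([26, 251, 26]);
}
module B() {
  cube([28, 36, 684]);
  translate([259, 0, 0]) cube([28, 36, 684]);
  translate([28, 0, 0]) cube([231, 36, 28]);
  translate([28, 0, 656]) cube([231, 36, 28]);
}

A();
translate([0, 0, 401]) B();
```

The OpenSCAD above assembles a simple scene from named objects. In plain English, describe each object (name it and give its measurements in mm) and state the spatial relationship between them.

A is a four-legged stool. The seat is 330×303 mm, 33 mm thick, top at z = 401 mm. It stands on four square legs, each 26×26 mm in cross-section, from z = 0 to the seat underside, each flush with a corner of the seat. Four stretchers, 26 mm wide and 26 mm tall, connect adjacent legs with their undersides at z = 121 mm, each running between the inner faces of the legs it joins and aligned with the legs' outer faces on the other axis.

B is a rectangular picture frame lying in the x–z plane (depth along y). The opening is 231 mm wide (x) by 628 mm tall (z), surrounded by a border 28 mm wide on all four sides. The frame is 36 mm deep and is made of two full-height vertical stiles with two horizontal rails fitted between them.

The picture frame is on top of the stool.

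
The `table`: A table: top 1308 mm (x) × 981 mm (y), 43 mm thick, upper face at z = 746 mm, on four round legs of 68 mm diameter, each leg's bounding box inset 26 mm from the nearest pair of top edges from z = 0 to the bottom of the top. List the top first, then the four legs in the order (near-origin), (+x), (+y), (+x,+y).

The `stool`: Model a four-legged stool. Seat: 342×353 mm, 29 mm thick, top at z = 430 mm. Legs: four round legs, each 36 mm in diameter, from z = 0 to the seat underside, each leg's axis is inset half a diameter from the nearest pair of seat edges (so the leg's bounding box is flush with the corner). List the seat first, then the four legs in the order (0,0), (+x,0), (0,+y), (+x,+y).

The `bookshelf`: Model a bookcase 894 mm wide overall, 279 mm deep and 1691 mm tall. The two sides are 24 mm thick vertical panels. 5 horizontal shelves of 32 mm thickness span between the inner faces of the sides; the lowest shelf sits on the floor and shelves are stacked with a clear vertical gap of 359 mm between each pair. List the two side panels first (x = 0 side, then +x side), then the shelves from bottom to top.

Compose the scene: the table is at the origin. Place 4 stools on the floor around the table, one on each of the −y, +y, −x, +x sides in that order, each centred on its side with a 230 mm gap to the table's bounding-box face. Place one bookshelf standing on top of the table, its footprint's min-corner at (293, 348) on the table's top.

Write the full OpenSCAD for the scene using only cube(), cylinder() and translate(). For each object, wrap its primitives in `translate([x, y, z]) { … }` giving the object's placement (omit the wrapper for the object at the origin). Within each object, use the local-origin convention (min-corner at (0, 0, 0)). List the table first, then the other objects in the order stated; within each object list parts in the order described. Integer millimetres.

translate([0, 0, 703]) cube([1308, 981, 43]);
translate([60, 60, 0]) cylinder(h = 703, r = 34);
translate([1248, 60, 0]) cylinder(h = 703, r = 34);
translate([60, 921, 0]) cylinder(h = 703, r = 34);
translate([1248, 921, 0]) cylinder(h = 703, r = 34);
translate([483, -583, 0]) {
  translate([0, 0, 401]) cube([342, 353, 29]);
  translate([18, 18, 0]) cylinder(h = 401, r = 18);
  translate([324, 18, 0]) cylinder(h = 401, r = 18);
  translate([18, 335, 0]) cylinder(h = 401, r = 18);
  translate([324, 335, 0]) cylinder(h = 401, r = 18);
}
translate([483, 1211, 0]) {
  translate([0, 0, 401]) cube([342, 353, 29]);
  translate([18, 18, 0]) cylinder(h = 401, r = 18);
  translate([324, 18, 0]) cylinder(h = 401, r = 18);
  translate([18, 335, 0]) cylinder(h = 401, r = 18);
  translate([324, 335, 0]) cylinder(h = 401, r = 18);
}
translate([-572, 314, 0]) {
  translate([0, 0, 401]) cube([342, 353, 29]);
  translate([18, 18, 0]) cylinder(h = 401, r = 18);
  translate([324, 18, 0]) cylinder(h = 401, r = 18);
  translate([18, 335, 0]) cylinder(h = 401, r = 18);
  translate([324, 335, 0]) cylinder(h = 401, r = 18);
}
translate([1538, 314, 0]) {
  translate([0, 0, 401]) cube([342, 353, 29]);
  translate([18, 18, 0]) cylinder(h = 401, r = 18);
  translate([324, 18, 0]) cylinder(h = 401, r = 18);
  translate([18, 335, 0]) cylinder(h = 401, r = 18);
  translate([324, 335, 0]) cylinder(h = 401, r = 18);
}
translate([293, 348, 746]) {
  cube([24, 279, 1691]);
  translate([870, 0, 0]) cube([24, 279, 1691]);
  translate([24, 0, 0]) cube([846, 279, 32]);
  translate([24, 0, 391]) cube([846, 279, 32]);
  translate([24, 0, 782]) cube([846, 279, 32]);
  translate([24, 0, 1173]) cube([846, 279, 32]);
  translate([24, 0, 1564]) cube([846, 279, 32]);
}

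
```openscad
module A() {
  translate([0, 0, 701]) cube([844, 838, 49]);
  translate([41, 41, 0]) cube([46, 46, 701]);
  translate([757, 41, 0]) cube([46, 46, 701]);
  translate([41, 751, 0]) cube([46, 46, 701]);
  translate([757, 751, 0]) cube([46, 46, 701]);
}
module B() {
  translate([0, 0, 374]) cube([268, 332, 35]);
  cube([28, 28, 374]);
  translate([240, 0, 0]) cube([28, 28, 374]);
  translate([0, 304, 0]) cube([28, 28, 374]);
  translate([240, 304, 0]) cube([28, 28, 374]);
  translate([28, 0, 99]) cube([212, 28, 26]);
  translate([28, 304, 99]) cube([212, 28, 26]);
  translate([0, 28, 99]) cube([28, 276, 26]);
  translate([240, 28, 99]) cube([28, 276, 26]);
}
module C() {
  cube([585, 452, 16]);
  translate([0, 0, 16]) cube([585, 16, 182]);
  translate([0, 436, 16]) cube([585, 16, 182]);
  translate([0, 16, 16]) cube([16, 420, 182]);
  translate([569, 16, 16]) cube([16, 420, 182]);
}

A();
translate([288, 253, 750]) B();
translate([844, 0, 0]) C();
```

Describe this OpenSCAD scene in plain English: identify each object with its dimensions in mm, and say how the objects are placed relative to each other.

A is a rectangular dining table. The top is 844×838×49 mm with its upper surface at z = 750 mm. It stands on four 46×46 mm square legs, each inset 41 mm from the nearest pair of top edges, running from the floor to the underside of the top.

B is a simple wooden stool: a rectangular seat 268 mm (x) by 332 mm (y), 35 mm thick, top face at z = 409 mm, on four square legs, each 28×28 mm in cross-section. The legs rest on z = 0, each flush with a corner of the seat. Four stretchers, 28 mm wide and 26 mm tall, connect adjacent legs with their undersides at z = 99 mm, each running between the inner faces of the legs it joins and aligned with the legs' outer faces on the other axis.

C is an open storage box with external size 585×452×198 mm and wall thickness 16 mm (the base is also 16 mm thick). The base covers the whole footprint; the four walls stand on the base, with the y-facing walls full-width and the x-facing walls fitting between their inner faces.

The stool is on top of the table, centred. The open box is against the table's +x side, with their −y faces flush.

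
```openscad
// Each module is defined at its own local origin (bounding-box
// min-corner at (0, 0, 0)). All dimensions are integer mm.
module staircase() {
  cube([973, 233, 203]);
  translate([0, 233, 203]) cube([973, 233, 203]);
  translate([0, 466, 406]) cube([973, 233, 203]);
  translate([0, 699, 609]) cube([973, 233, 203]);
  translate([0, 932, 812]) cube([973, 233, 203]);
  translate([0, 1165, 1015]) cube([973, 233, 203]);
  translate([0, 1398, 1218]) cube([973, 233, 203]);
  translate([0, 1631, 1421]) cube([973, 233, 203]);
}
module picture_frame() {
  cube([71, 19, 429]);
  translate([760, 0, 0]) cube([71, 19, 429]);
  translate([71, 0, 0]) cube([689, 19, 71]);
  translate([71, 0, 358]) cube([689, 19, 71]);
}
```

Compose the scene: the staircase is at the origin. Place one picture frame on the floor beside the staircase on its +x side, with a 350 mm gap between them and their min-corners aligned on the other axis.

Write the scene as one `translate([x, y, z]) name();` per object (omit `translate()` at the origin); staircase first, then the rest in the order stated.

staircase();
translate([1323, 0, 0]) picture_frame();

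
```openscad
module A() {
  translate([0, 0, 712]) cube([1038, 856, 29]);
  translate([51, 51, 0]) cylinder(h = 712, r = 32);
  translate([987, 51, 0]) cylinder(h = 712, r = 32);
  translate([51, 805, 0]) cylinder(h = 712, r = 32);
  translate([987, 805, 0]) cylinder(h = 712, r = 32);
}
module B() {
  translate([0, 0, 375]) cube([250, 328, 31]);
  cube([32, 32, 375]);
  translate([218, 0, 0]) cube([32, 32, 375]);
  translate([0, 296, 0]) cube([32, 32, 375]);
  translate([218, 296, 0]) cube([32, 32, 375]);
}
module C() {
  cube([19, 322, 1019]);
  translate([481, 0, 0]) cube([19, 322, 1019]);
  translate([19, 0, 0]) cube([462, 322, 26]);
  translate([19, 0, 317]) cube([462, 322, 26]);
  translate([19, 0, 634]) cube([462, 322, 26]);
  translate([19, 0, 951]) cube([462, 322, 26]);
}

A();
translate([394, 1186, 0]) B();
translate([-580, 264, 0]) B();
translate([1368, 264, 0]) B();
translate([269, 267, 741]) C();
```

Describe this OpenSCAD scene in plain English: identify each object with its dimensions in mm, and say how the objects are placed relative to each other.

A is a rectangular dining table. The top is 1038×856×29 mm with its upper surface at z = 741 mm. It stands on four round legs of 64 mm diameter, each leg's bounding box inset 19 mm from the nearest pair of top edges, running from the floor to the underside of the top.

B is a four-legged stool. The seat is a 250×328×31 mm slab whose top surface is at z = 406 mm; four square legs, each 32×32 mm in cross-section, run from the floor (z = 0) to the underside of the seat, each flush with a corner of the seat.

C is a bookshelf 500 mm wide overall, 322 mm deep and 1019 mm tall. The two sides are 19 mm thick vertical panels. 4 horizontal shelves of 26 mm thickness span between the inner faces of the sides; the lowest shelf sits on the floor and shelves are stacked with a clear vertical gap of 291 mm between each pair.

Three stools sit around the table at the +y, −x, +x sides. The bookshelf is on top of the table, centred.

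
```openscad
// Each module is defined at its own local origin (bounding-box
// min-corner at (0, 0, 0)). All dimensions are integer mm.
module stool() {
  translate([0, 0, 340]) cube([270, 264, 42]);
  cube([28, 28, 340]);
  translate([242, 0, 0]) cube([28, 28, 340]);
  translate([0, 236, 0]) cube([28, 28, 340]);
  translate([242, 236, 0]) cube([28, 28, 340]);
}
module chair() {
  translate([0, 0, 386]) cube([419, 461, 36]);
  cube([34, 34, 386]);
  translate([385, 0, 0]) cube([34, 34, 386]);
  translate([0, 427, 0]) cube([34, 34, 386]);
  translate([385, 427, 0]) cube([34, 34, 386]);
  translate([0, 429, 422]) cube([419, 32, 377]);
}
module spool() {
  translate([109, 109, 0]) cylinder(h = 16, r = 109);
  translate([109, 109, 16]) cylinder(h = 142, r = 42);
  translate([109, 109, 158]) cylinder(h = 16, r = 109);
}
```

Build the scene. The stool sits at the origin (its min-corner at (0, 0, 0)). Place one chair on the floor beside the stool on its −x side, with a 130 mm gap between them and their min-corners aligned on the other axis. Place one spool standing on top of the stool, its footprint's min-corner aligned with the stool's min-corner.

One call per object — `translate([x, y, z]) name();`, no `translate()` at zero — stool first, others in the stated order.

stool();
translate([-549, 0, 0]) chair();
translate([0, 0, 382]) spool();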